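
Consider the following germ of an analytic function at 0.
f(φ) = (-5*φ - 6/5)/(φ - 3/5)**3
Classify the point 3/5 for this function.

The denominator factor φ - 3/5 vanishes at 3/5 and appears to the power 3; the numerator there equals -21/5, nonzero, and no other factor vanishes.
Hence a pole whose order is the multiplicity, 3.

The point is a pole of order 3.


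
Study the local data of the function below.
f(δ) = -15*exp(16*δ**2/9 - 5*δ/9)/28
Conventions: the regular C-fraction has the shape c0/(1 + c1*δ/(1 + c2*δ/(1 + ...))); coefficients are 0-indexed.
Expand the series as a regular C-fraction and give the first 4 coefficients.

The regular C-fraction coefficients are [-15/28, 5/9, 263/90, -249457/71010].

Taylor coefficients (expand at 0): a_0 = -15/28, a_1 = 25/84, a_2 = -1565/1512, a_3 = 3175/5832.
c0 = a_0 = -15/28. Peel one level at a time: if S = 1 + c*δ/S' with S'(0) = 1, then c is the δ-coefficient of S and S' = c*δ/(S - 1).
S_1 = c0/f = 1 + (5/9)*δ + (-263/162)*δ^2 + ...; c1 = 5/9.
S_2 = c1*δ/(S_1 - 1) = 1 + (263/90)*δ + (249457/24300)*δ^2 + ...; c2 = 263/90.
S_3 = c2*δ/(S_2 - 1) = 1 + (-249457/71010)*δ + ...; c3 = -249457/71010.


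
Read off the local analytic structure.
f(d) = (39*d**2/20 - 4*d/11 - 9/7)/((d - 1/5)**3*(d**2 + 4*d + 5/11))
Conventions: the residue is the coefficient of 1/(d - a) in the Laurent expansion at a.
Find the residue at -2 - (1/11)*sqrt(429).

The residue is 1618498475/315826112 - (53196925/219950328)*sqrt(429).

The factor d**2 + 4*d + 5/11 splits as (d - a)(d - a') with a = -2 - (1/11)*sqrt(429), a' = -2 + (1/11)*sqrt(429). At the order-1 pole a set g(d) = (d - a)*f(d) = [(39*d**2/20 - 4*d/11 - 9/7)/(d - 1/5)**3] / (d - a').
Simple pole: residue = g(a) at a = -2 - (1/11)*sqrt(429), which is 1618498475/315826112 - (53196925/219950328)*sqrt(429).


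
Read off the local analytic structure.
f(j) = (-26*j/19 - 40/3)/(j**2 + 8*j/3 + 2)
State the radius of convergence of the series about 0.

The radius of convergence is sqrt(2).

Denominator factor (j**2 + 8*j/3 + 2): discriminant -8/9, complex-conjugate roots (-4/3) + ((1/3)*sqrt(2))*i and (-4/3) - ((1/3)*sqrt(2))*i; poles of order 1, moduli sqrt(2) and sqrt(2).
The radius of convergence is the smallest modulus among the singular points: sqrt(2).


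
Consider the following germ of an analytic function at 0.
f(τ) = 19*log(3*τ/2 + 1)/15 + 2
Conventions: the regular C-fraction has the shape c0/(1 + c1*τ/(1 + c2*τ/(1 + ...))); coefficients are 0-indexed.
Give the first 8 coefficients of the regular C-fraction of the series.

The regular C-fraction coefficients are [2, -19/20, 17/10, 15/136, 87/136, 34/145, 299/580, 2349/8372].

Taylor coefficients (expand at 0): a_0 = 2, a_1 = 19/10, a_2 = -57/40, a_3 = 57/40, a_4 = -513/320, a_5 = 1539/800, a_6 = -1539/640, a_7 = 13851/4480.
c0 = a_0 = 2. Peel one level at a time: if S = 1 + c*τ/S' with S'(0) = 1, then c is the τ-coefficient of S and S' = c*τ/(S - 1).
S_1 = c0/f = 1 + (-19/20)*τ + (323/200)*τ^2 + ...; c1 = -19/20.
S_2 = c1*τ/(S_1 - 1) = 1 + (17/10)*τ + (-3/16)*τ^2 + ...; c2 = 17/10.
S_3 = c2*τ/(S_2 - 1) = 1 + (15/136)*τ + (-1305/18496)*τ^2 + ...; c3 = 15/136.
S_4 = c3*τ/(S_3 - 1) = 1 + (87/136)*τ + (-3/20)*τ^2 + ...; c4 = 87/136.
S_5 = c4*τ/(S_4 - 1) = 1 + (34/145)*τ + (-5083/42050)*τ^2 + ...; c5 = 34/145.
S_6 = c5*τ/(S_5 - 1) = 1 + (299/580)*τ + (-81/560)*τ^2 + ...; c6 = 299/580.
S_7 = c6*τ/(S_6 - 1) = 1 + (2349/8372)*τ + ...; c7 = 2349/8372.


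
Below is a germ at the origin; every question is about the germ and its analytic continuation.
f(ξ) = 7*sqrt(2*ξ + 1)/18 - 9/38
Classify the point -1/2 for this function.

The point is an algebraic (square-root) branch point.

The term (7/18)*sqrt(1 - ξ/(-1/2)) has argument 1 - -1/2/(-1/2) = 0 at -1/2: a square-root (algebraic, two-sheeted) branch point; the remaining terms are analytic or single-valued there.


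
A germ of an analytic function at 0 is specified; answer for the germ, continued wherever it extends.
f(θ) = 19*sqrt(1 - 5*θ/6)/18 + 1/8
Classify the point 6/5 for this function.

The term (19/18)*sqrt(1 - θ/(6/5)) has argument 1 - 6/5/(6/5) = 0 at 6/5: a square-root (algebraic, two-sheeted) branch point; the remaining terms are analytic or single-valued there.

The point is an algebraic (square-root) branch point.


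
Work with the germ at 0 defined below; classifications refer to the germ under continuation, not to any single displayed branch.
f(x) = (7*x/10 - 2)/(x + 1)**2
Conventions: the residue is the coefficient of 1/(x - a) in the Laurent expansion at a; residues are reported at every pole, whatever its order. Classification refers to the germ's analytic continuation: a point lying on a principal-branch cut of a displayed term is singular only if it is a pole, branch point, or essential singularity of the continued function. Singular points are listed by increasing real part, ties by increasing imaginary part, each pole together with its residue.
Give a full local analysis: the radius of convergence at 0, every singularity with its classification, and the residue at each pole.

Denominator factor (x + 1)^2: pole of order 2 at -1, modulus 1.
The radius of convergence is the smallest modulus among the singular points: 1.
At the order-2 pole -1 set g(x) = (x - (-1))^2*f(x) = 7*x/10 - 2.
Order-2 pole: residue = g'(a); g'(-1) = 7/10, so the residue is 7/10.

Radius of convergence at 0: 1.
At -1: a pole of order 2; residue 7/10.


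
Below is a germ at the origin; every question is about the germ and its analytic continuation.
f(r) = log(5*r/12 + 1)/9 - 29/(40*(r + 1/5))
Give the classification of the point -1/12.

Denominator factors: r + 1/5 = 7/60 at r = -1/12 — none vanishes.
Branch term log(1 - r/(-12/5)): argument at -1/12 is 139/144, nonzero, so -1/12 is not its branch point (a point on a principal cut is still regular for the continued germ).
So the germ continues analytically to -1/12.

The point is a regular point.


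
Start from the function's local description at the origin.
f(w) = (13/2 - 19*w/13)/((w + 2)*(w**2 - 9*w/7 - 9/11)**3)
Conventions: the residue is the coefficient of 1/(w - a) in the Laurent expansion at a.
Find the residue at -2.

At the order-1 pole -2 set g(w) = (w - (-2))*f(w) = (13/2 - 19*w/13)/(w**2 - 9*w/7 - 9/11)**3.
Simple pole: residue = g(a) at a = -2, which is 111850585/2260395982.

The residue is 111850585/2260395982.


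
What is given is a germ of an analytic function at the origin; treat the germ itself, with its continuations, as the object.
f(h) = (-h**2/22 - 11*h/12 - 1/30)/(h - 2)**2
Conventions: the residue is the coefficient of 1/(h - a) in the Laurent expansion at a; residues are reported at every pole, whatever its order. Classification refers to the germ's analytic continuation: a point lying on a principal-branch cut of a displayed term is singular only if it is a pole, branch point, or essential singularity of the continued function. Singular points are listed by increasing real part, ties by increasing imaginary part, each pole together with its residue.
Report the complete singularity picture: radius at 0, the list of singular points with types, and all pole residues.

Radius of convergence at 0: 2.
At 2: a pole of order 2; residue -145/132.

Denominator factor (h - 2)^2: pole of order 2 at 2, modulus 2.
The radius of convergence is the smallest modulus among the singular points: 2.
At the order-2 pole 2 set g(h) = (h - (2))^2*f(h) = -h**2/22 - 11*h/12 - 1/30.
Order-2 pole: residue = g'(a); g'(2) = -145/132, so the residue is -145/132.


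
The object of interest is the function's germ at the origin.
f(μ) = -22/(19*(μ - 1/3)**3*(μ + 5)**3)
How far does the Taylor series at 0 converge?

The radius of convergence is 1/3.

Denominator factor (μ - 1/3)^3: pole of order 3 at 1/3, modulus 1/3.
Denominator factor (μ + 5)^3: pole of order 3 at -5, modulus 5.
The radius of convergence is the smallest modulus among the singular points: 1/3.


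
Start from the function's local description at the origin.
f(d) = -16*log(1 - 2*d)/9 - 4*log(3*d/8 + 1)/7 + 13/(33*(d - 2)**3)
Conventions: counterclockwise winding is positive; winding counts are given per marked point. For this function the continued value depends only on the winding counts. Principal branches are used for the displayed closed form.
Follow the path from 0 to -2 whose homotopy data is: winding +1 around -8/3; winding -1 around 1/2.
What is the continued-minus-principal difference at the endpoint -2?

The rational part is single-valued and drops out of the difference; each branch term changes only by its own monodromy.
(-4/7)*log(1 - d/(-8/3)): each positive loop around -8/3 adds 2*pi*i to the log, so winding +1 contributes (-4/7)*(1)*2*pi*i = -(8/7)*pi*i.
(-16/9)*log(1 - d/(1/2)): each positive loop around 1/2 adds 2*pi*i to the log, so winding -1 contributes (-16/9)*(-1)*2*pi*i = (32/9)*pi*i.
Summing the contributions at d = -2 gives (152/63)*pi*i.

Continued minus principal equals (152/63)*pi*i.


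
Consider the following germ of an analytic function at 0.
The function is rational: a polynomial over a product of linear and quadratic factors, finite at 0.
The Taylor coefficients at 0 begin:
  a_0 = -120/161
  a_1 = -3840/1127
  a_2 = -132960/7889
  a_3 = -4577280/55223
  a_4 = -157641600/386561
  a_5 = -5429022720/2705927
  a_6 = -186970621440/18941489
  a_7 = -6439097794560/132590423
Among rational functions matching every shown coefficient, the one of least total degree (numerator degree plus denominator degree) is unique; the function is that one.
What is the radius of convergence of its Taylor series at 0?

The radius of convergence is -4/3 + (1/6)*sqrt(85).

No rational of total degree below 2 reproduces all 8 coefficients; solving the [0/2] Pade equations on them gives f(ω) = 10/(23*(ω**2 + 8*ω/3 - 7/12)), whose expansion matches every shown term.
Denominator factor (ω**2 + 8*ω/3 - 7/12): discriminant 85/9, real irrational roots -4/3 + (1/6)*sqrt(85) and -4/3 - (1/6)*sqrt(85); poles of order 1, moduli -4/3 + (1/6)*sqrt(85) and 4/3 + (1/6)*sqrt(85).
The radius of convergence is the smallest modulus among the singular points: -4/3 + (1/6)*sqrt(85).


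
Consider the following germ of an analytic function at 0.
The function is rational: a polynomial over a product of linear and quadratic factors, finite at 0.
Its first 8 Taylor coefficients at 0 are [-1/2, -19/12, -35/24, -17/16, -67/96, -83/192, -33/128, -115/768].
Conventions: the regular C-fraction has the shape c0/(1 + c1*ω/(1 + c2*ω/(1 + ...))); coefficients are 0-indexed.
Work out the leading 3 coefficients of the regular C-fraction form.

Taylor coefficients (read off): a_0 = -1/2, a_1 = -19/12, a_2 = -35/24.
c0 = a_0 = -1/2. Peel one level at a time: if S = 1 + c*ω/S' with S'(0) = 1, then c is the ω-coefficient of S and S' = c*ω/(S - 1).
S_1 = c0/f = 1 + (-19/6)*ω + (64/9)*ω^2 + ...; c1 = -19/6.
S_2 = c1*ω/(S_1 - 1) = 1 + (128/57)*ω + ...; c2 = 128/57.

The regular C-fraction coefficients are [-1/2, -19/6, 128/57].


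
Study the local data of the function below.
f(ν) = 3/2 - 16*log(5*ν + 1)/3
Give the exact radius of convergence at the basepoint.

The radius of convergence is 1/5.

Branch term (-16/3)*log(1 - ν/(-1/5)): its argument vanishes at ν = -1/5, a logarithmic branch point, modulus 1/5.
The radius of convergence is the smallest modulus among the singular points: 1/5.


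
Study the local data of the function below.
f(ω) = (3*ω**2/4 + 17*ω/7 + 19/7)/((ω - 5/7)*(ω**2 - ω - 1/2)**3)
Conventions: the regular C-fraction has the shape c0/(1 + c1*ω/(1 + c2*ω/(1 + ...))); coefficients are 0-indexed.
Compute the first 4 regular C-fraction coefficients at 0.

Taylor coefficients (expand at 0): a_0 = 152/5, a_1 = -2816/25, a_2 = 74938/125, a_3 = -1428934/625.
c0 = a_0 = 152/5. Peel one level at a time: if S = 1 + c*ω/S' with S'(0) = 1, then c is the ω-coefficient of S and S' = c*ω/(S - 1).
S_1 = c0/f = 1 + (352/95)*ω + (-43259/7220)*ω^2 + ...; c1 = 352/95.
S_2 = c1*ω/(S_1 - 1) = 1 + (43259/26752)*ω + (15918257/1982464)*ω^2 + ...; c2 = 43259/26752.
S_3 = c2*ω/(S_2 - 1) = 1 + (-302446883/60908672)*ω + ...; c3 = -302446883/60908672.

The regular C-fraction coefficients are [152/5, 352/95, 43259/26752, -302446883/60908672].


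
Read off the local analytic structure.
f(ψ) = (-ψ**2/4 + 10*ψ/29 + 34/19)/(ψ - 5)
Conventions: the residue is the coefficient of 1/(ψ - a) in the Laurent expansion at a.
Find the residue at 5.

At the order-1 pole 5 set g(ψ) = (ψ - (5))*f(ψ) = -ψ**2/4 + 10*ψ/29 + 34/19.
Simple pole: residue = g(a) at a = 5, which is -6031/2204.

The residue is -6031/2204.


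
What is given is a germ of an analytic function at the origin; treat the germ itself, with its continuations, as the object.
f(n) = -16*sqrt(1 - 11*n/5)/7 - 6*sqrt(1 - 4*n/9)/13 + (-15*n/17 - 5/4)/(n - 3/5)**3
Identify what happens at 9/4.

The point is an algebraic (square-root) branch point.

The term (-6/13)*sqrt(1 - n/(9/4)) has argument 1 - 9/4/(9/4) = 0 at 9/4: a square-root (algebraic, two-sheeted) branch point; the remaining terms are analytic or single-valued there.


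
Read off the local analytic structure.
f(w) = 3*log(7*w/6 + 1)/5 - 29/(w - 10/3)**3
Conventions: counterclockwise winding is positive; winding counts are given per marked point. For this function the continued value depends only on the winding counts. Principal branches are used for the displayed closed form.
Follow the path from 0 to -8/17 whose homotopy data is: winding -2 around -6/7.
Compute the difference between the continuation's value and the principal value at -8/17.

Continued minus principal equals -(12/5)*pi*i.

The rational part is single-valued and drops out of the difference; each branch term changes only by its own monodromy.
(3/5)*log(1 - w/(-6/7)): each positive loop around -6/7 adds 2*pi*i to the log, so winding -2 contributes (3/5)*(-2)*2*pi*i = -(12/5)*pi*i.
Summing the contributions at w = -8/17 gives -(12/5)*pi*i.


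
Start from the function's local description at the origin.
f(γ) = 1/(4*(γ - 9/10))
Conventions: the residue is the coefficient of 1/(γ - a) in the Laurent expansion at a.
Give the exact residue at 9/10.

At the order-1 pole 9/10 set g(γ) = (γ - (9/10))*f(γ) = 1/4.
Simple pole: residue = g(a) at a = 9/10, which is 1/4.

The residue is 1/4.


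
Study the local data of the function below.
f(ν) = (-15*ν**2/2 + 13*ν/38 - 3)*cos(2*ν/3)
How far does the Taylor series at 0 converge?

The factor cos(2*ν/3) is entire and contributes no finite singular point.
The polynomial part has no poles.
No finite singular points: the Taylor series at 0 converges everywhere.

The radius of convergence is infinite.


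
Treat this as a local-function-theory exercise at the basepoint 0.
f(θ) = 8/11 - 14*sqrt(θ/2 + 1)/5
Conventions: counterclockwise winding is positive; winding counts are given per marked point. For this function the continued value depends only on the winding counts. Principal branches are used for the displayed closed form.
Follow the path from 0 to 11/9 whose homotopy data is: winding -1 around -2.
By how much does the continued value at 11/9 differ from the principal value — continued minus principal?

The rational part is single-valued and drops out of the difference; each branch term changes only by its own monodromy.
(-14/5)*sqrt(1 - θ/(-2)): winding -1 is odd, the square root flips sign, contributing -2*(-14/5)*sqrt(1 - (11/9)/(-2)) = -2*(-14/5)*sqrt(29/18) = (14/15)*sqrt(58).
Summing the contributions at θ = 11/9 gives (14/15)*sqrt(58).

Continued minus principal equals (14/15)*sqrt(58).


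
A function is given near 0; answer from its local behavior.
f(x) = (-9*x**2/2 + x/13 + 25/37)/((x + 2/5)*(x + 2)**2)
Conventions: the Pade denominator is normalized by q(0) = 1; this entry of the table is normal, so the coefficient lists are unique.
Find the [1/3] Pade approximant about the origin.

The Pade approximant has numerator coefficients [125/296, -16535819735/15062105812]; denominator coefficients [1, 455607169/579311762, 256688039/1158623524, -3039138907/2317247048].

Taylor coefficients needed (expand at 0): a_0 = 125/296, a_1 = -11005/7696, a_2 = 7935/7696, a_3 = 115/1924, a_4 = -132425/61568.
Write the denominator as Q(x) = 1 + q1*x + q2*x^2 + q3*x^3. Requiring Q*f - P = O(x^5) with deg P <= 1 kills the coefficients of x^2..x^4 in Q*f:
  x^2: a_2 + q1*a_1 + q2*a_0 = 0, i.e. 7935/7696 + (-11005/7696)*q1 + (125/296)*q2 = 0.
  x^3: a_3 + q1*a_2 + q2*a_1 + q3*a_0 = 0, i.e. 115/1924 + (7935/7696)*q1 + (-11005/7696)*q2 + (125/296)*q3 = 0.
  x^4: a_4 + q1*a_3 + q2*a_2 + q3*a_1 = 0, i.e. -132425/61568 + (115/1924)*q1 + (7935/7696)*q2 + (-11005/7696)*q3 = 0.
Solving this linear system: q1 = 455607169/579311762, q2 = 256688039/1158623524, q3 = -3039138907/2317247048.
The numerator is Q*f truncated at degree 1: P0 = a_0 = 125/296; P1 = a_1 + q1*a_0 = -16535819735/15062105812.


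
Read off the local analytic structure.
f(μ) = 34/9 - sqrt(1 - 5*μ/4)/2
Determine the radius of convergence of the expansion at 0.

Branch term (-1/2)*sqrt(1 - μ/(4/5)): its argument vanishes at μ = 4/5, a square-root branch point, modulus 4/5.
The radius of convergence is the smallest modulus among the singular points: 4/5.

The radius of convergence is 4/5.


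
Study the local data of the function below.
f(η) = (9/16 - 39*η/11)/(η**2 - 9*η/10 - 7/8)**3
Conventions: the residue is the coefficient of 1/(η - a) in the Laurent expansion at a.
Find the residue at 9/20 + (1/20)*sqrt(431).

The residue is -(6817500/880692901)*sqrt(431).

The factor η**2 - 9*η/10 - 7/8 splits as (η - a)(η - a') with a = 9/20 + (1/20)*sqrt(431), a' = 9/20 - (1/20)*sqrt(431). At the order-3 pole a set g(η) = (η - a)^3*f(η) = [9/16 - 39*η/11] / (η - a')^3.
Order-3 pole: residue = g''(a)/2; g''(9/20 + (1/20)*sqrt(431)) = -(13635000/880692901)*sqrt(431), so the residue is -(6817500/880692901)*sqrt(431).


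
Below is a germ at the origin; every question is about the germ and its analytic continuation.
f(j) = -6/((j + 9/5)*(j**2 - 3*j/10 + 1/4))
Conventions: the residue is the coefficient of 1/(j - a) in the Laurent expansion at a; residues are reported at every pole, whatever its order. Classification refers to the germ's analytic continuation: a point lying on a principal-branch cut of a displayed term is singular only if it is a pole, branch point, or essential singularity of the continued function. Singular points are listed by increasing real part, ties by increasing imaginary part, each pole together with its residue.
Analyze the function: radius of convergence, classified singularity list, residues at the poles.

Radius of convergence at 0: 1/2.
At -9/5: a pole of order 1; residue -600/403.
At (3/20) - ((1/20)*sqrt(91))*i: a pole of order 1; residue (300/403) - ((900/2821)*sqrt(91))*i.
At (3/20) + ((1/20)*sqrt(91))*i: a pole of order 1; residue (300/403) + ((900/2821)*sqrt(91))*i.


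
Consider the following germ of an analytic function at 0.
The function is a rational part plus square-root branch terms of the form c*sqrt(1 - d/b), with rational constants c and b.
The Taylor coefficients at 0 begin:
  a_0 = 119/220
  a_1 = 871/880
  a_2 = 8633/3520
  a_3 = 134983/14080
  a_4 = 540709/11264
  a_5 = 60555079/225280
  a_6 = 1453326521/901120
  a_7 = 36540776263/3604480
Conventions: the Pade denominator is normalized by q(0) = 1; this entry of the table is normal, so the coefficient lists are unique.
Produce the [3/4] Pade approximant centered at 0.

The Pade approximant has numerator coefficients [119/220, -584391207/105156040, 3171630354/223456585, -3105810209/446913170]; denominator coefficients [1, -196706225/16251388, 178172745/4062847, -227259653/4062847, 119013388/4062847].

Taylor coefficients needed (read off): a_0 = 119/220, a_1 = 871/880, a_2 = 8633/3520, a_3 = 134983/14080, a_4 = 540709/11264, a_5 = 60555079/225280, a_6 = 1453326521/901120, a_7 = 36540776263/3604480.
Write the denominator as Q(d) = 1 + q1*d + q2*d^2 + q3*d^3 + q4*d^4. Requiring Q*f - P = O(d^8) with deg P <= 3 kills the coefficients of d^4..d^7 in Q*f:
  d^4: a_4 + q1*a_3 + q2*a_2 + q3*a_1 + q4*a_0 = 0, i.e. 540709/11264 + (134983/14080)*q1 + (8633/3520)*q2 + (871/880)*q3 + (119/220)*q4 = 0.
  d^5: a_5 + q1*a_4 + q2*a_3 + q3*a_2 + q4*a_1 = 0, i.e. 60555079/225280 + (540709/11264)*q1 + (134983/14080)*q2 + (8633/3520)*q3 + (871/880)*q4 = 0.
  d^6: a_6 + q1*a_5 + q2*a_4 + q3*a_3 + q4*a_2 = 0, i.e. 1453326521/901120 + (60555079/225280)*q1 + (540709/11264)*q2 + (134983/14080)*q3 + (8633/3520)*q4 = 0.
  d^7: a_7 + q1*a_6 + q2*a_5 + q3*a_4 + q4*a_3 = 0, i.e. 36540776263/3604480 + (1453326521/901120)*q1 + (60555079/225280)*q2 + (540709/11264)*q3 + (134983/14080)*q4 = 0.
Solving this linear system: q1 = -196706225/16251388, q2 = 178172745/4062847, q3 = -227259653/4062847, q4 = 119013388/4062847.
The numerator is Q*f truncated at degree 3: P0 = a_0 = 119/220; P1 = a_1 + q1*a_0 = -584391207/105156040; P2 = a_2 + q1*a_1 + q2*a_0 = 3171630354/223456585; P3 = a_3 + q1*a_2 + q2*a_1 + q3*a_0 = -3105810209/446913170.


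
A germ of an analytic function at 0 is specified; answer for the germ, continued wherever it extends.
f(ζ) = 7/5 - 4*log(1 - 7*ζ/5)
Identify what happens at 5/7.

The term (-4)*log(1 - ζ/(5/7)) has argument 1 - 5/7/(5/7) = 0 at 5/7: a logarithmic (infinitely-sheeted) branch point; the remaining terms are analytic or single-valued there.

The point is a logarithmic branch point.


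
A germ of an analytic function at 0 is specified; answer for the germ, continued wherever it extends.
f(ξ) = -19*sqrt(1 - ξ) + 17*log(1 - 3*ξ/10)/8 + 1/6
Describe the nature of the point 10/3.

The term (17/8)*log(1 - ξ/(10/3)) has argument 1 - 10/3/(10/3) = 0 at 10/3: a logarithmic (infinitely-sheeted) branch point; the remaining terms are analytic or single-valued there.

The point is a logarithmic branch point.


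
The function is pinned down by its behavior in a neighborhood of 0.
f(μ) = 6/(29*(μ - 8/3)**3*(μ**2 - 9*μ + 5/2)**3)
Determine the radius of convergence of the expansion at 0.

Denominator factor (μ - 8/3)^3: pole of order 3 at 8/3, modulus 8/3.
Denominator factor (μ**2 - 9*μ + 5/2)^3: discriminant 71, real irrational roots 9/2 + (1/2)*sqrt(71) and 9/2 - (1/2)*sqrt(71); poles of order 3, moduli 9/2 + (1/2)*sqrt(71) and 9/2 - (1/2)*sqrt(71).
The radius of convergence is the smallest modulus among the singular points: 9/2 - (1/2)*sqrt(71).

The radius of convergence is 9/2 - (1/2)*sqrt(71).


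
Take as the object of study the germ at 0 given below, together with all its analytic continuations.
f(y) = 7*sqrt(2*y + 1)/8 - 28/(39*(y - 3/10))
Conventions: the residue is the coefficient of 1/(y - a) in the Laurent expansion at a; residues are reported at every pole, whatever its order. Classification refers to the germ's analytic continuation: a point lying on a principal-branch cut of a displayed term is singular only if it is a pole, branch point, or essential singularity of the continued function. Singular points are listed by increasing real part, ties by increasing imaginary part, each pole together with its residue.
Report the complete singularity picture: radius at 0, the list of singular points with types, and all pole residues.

Denominator factor (y - 3/10): pole of order 1 at 3/10, modulus 3/10.
Branch term (7/8)*sqrt(1 - y/(-1/2)): its argument vanishes at y = -1/2, a square-root branch point, modulus 1/2.
The radius of convergence is the smallest modulus among the singular points: 3/10.
The branch term is analytic at 3/10 and contributes nothing to the residue; only the rational part matters.
At the order-1 pole 3/10 set g(y) = (y - (3/10))*(rational part) = -28/39.
Simple pole: residue = g(a) at a = 3/10, which is -28/39.
List the singular points by increasing real part (a conjugate pair: the negative imaginary part first).

Radius of convergence at 0: 3/10.
At -1/2: an algebraic (square-root) branch point.
At 3/10: a pole of order 1; residue -28/39.


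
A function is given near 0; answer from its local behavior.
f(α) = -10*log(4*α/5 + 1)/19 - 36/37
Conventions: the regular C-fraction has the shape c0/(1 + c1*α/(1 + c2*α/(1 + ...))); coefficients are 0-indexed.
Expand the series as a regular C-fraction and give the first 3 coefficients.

Taylor coefficients (expand at 0): a_0 = -36/37, a_1 = -8/19, a_2 = 16/95.
c0 = a_0 = -36/37. Peel one level at a time: if S = 1 + c*α/S' with S'(0) = 1, then c is the α-coefficient of S and S' = c*α/(S - 1).
S_1 = c0/f = 1 + (-74/171)*α + (52688/146205)*α^2 + ...; c1 = -74/171.
S_2 = c1*α/(S_1 - 1) = 1 + (712/855)*α + ...; c2 = 712/855.

The regular C-fraction coefficients are [-36/37, -74/171, 712/855].


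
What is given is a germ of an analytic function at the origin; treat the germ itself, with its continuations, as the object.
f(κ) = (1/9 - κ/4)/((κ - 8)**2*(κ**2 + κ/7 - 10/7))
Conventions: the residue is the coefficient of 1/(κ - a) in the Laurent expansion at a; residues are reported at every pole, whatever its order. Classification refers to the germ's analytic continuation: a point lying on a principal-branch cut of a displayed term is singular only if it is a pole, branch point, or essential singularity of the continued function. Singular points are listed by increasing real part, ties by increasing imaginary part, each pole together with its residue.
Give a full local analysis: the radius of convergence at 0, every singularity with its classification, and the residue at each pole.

Radius of convergence at 0: -1/14 + (1/14)*sqrt(281).
At -1/14 - (1/14)*sqrt(281): a pole of order 1; residue -12845/7160976 - (3843/223581584)*sqrt(281).
At -1/14 + (1/14)*sqrt(281): a pole of order 1; residue -12845/7160976 + (3843/223581584)*sqrt(281).
At 8: a pole of order 2; residue 12845/3580488.

Denominator factor (κ**2 + κ/7 - 10/7): discriminant 281/49, real irrational roots -1/14 + (1/14)*sqrt(281) and -1/14 - (1/14)*sqrt(281); poles of order 1, moduli -1/14 + (1/14)*sqrt(281) and 1/14 + (1/14)*sqrt(281).
Denominator factor (κ - 8)^2: pole of order 2 at 8, modulus 8.
The radius of convergence is the smallest modulus among the singular points: -1/14 + (1/14)*sqrt(281).
The factor κ**2 + κ/7 - 10/7 splits as (κ - a)(κ - a') with a = -1/14 - (1/14)*sqrt(281), a' = -1/14 + (1/14)*sqrt(281). At the order-1 pole a set g(κ) = (κ - a)*f(κ) = [(1/9 - κ/4)/(κ - 8)**2] / (κ - a').
Simple pole: residue = g(a) at a = -1/14 - (1/14)*sqrt(281), which is -12845/7160976 - (3843/223581584)*sqrt(281).
The factor κ**2 + κ/7 - 10/7 splits as (κ - a)(κ - a') with a = -1/14 + (1/14)*sqrt(281), a' = -1/14 - (1/14)*sqrt(281). At the order-1 pole a set g(κ) = (κ - a)*f(κ) = [(1/9 - κ/4)/(κ - 8)**2] / (κ - a').
Simple pole: residue = g(a) at a = -1/14 + (1/14)*sqrt(281), which is -12845/7160976 + (3843/223581584)*sqrt(281).
At the order-2 pole 8 set g(κ) = (κ - (8))^2*f(κ) = (1/9 - κ/4)/(κ**2 + κ/7 - 10/7).
Order-2 pole: residue = g'(a); g'(8) = 12845/3580488, so the residue is 12845/3580488.
List the singular points by increasing real part (a conjugate pair: the negative imaginary part first).


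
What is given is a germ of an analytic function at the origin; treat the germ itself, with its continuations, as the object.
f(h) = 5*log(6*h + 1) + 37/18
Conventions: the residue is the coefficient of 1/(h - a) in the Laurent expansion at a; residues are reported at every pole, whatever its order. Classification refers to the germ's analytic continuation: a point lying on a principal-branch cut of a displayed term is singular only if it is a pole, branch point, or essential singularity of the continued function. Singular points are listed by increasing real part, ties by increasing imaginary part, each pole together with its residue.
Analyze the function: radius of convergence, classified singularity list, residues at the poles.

Radius of convergence at 0: 1/6.
At -1/6: a logarithmic branch point.

Branch term (5)*log(1 - h/(-1/6)): its argument vanishes at h = -1/6, a logarithmic branch point, modulus 1/6.
The radius of convergence is the smallest modulus among the singular points: 1/6.


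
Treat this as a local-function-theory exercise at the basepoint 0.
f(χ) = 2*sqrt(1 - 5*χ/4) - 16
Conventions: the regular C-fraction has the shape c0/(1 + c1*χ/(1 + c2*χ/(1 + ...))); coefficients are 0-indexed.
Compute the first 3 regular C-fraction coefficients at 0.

Taylor coefficients (expand at 0): a_0 = -14, a_1 = -5/4, a_2 = -25/64.
c0 = a_0 = -14. Peel one level at a time: if S = 1 + c*χ/S' with S'(0) = 1, then c is the χ-coefficient of S and S' = c*χ/(S - 1).
S_1 = c0/f = 1 + (-5/56)*χ + (-125/6272)*χ^2 + ...; c1 = -5/56.
S_2 = c1*χ/(S_1 - 1) = 1 + (-25/112)*χ + ...; c2 = -25/112.

The regular C-fraction coefficients are [-14, -5/56, -25/112].


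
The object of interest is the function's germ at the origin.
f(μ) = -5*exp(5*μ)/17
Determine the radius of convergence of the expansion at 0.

The factor exp(5*μ) is entire and contributes no finite singular point.
The polynomial part has no poles.
No finite singular points: the Taylor series at 0 converges everywhere.

The radius of convergence is infinite.


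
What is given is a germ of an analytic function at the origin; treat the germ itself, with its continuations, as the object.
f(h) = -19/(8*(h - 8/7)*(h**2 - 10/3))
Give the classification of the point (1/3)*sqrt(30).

The point is a pole of order 1.

The denominator factor h**2 - 10/3 vanishes at (1/3)*sqrt(30) and appears to the power 1; the numerator there equals -19/8, nonzero, and no other factor vanishes.
Hence a pole whose order is the multiplicity, 1.


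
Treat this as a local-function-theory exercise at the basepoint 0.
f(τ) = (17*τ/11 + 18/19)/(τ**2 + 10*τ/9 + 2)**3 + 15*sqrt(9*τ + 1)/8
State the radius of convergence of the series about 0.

Denominator factor (τ**2 + 10*τ/9 + 2)^3: discriminant -548/81, complex-conjugate roots (-5/9) + ((1/9)*sqrt(137))*i and (-5/9) - ((1/9)*sqrt(137))*i; poles of order 3, moduli sqrt(2) and sqrt(2).
Branch term (15/8)*sqrt(1 - τ/(-1/9)): its argument vanishes at τ = -1/9, a square-root branch point, modulus 1/9.
The radius of convergence is the smallest modulus among the singular points: 1/9.

The radius of convergence is 1/9.


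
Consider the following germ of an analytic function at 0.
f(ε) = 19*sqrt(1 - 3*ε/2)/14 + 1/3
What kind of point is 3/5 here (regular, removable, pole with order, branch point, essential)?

The point is a regular point.

There is no denominator, hence no pole anywhere.
Branch term sqrt(1 - ε/(2/3)): argument at 3/5 is 1/10, nonzero, so 3/5 is not its branch point (a point on a principal cut is still regular for the continued germ).
So the germ continues analytically to 3/5.


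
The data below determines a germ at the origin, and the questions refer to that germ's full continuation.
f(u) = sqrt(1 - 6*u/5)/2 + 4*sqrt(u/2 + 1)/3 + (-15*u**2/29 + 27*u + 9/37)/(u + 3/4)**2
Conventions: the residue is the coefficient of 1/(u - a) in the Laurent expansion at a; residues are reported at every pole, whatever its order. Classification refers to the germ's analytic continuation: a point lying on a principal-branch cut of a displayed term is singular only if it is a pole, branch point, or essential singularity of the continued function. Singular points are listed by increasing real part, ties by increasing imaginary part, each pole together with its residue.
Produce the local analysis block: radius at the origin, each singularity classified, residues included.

Radius of convergence at 0: 3/4.
At -2: an algebraic (square-root) branch point.
At -3/4: a pole of order 2; residue 1611/58.
At 5/6: an algebraic (square-root) branch point.

Denominator factor (u + 3/4)^2: pole of order 2 at -3/4, modulus 3/4.
Branch term (1/2)*sqrt(1 - u/(5/6)): its argument vanishes at u = 5/6, a square-root branch point, modulus 5/6.
Branch term (4/3)*sqrt(1 - u/(-2)): its argument vanishes at u = -2, a square-root branch point, modulus 2.
The radius of convergence is the smallest modulus among the singular points: 3/4.
The branch terms are analytic at -3/4 and contribute nothing to the residue; only the rational part matters.
At the order-2 pole -3/4 set g(u) = (u - (-3/4))^2*(rational part) = -15*u**2/29 + 27*u + 9/37.
Order-2 pole: residue = g'(a); g'(-3/4) = 1611/58, so the residue is 1611/58.
List the singular points by increasing real part (a conjugate pair: the negative imaginary part first).


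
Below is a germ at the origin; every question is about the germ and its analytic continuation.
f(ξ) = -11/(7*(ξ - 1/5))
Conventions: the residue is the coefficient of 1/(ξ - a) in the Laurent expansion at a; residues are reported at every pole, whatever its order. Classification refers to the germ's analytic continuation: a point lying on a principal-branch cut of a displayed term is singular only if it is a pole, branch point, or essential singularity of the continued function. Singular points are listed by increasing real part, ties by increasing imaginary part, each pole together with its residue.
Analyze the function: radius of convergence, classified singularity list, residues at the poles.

Denominator factor (ξ - 1/5): pole of order 1 at 1/5, modulus 1/5.
The radius of convergence is the smallest modulus among the singular points: 1/5.
At the order-1 pole 1/5 set g(ξ) = (ξ - (1/5))*f(ξ) = -11/7.
Simple pole: residue = g(a) at a = 1/5, which is -11/7.

Radius of convergence at 0: 1/5.
At 1/5: a pole of order 1; residue -11/7.


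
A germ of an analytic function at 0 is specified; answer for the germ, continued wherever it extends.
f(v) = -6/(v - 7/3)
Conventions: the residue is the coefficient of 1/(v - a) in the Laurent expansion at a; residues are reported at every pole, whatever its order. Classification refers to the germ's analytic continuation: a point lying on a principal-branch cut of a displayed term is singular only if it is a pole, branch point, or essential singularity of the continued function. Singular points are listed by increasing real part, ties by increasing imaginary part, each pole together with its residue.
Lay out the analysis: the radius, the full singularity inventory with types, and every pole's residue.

Radius of convergence at 0: 7/3.
At 7/3: a pole of order 1; residue -6.

Denominator factor (v - 7/3): pole of order 1 at 7/3, modulus 7/3.
The radius of convergence is the smallest modulus among the singular points: 7/3.
At the order-1 pole 7/3 set g(v) = (v - (7/3))*f(v) = -6.
Simple pole: residue = g(a) at a = 7/3, which is -6.


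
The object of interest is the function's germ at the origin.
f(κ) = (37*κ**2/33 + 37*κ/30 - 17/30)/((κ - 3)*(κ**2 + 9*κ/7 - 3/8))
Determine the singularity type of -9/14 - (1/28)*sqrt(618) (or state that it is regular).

The denominator factor κ**2 + 9*κ/7 - 3/8 vanishes at -9/14 - (1/28)*sqrt(618) and appears to the power 1; the numerator there equals -799/64680 + (481/64680)*sqrt(618), nonzero, and no other factor vanishes.
Hence a pole whose order is the multiplicity, 1.

The point is a pole of order 1.


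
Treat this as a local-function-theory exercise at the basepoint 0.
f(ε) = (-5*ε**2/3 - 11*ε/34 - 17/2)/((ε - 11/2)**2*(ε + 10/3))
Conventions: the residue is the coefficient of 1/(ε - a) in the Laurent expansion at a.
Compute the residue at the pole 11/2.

The residue is -63713/47753.

At the order-2 pole 11/2 set g(ε) = (ε - (11/2))^2*f(ε) = (-5*ε**2/3 - 11*ε/34 - 17/2)/(ε + 10/3).
Order-2 pole: residue = g'(a); g'(11/2) = -63713/47753, so the residue is -63713/47753.


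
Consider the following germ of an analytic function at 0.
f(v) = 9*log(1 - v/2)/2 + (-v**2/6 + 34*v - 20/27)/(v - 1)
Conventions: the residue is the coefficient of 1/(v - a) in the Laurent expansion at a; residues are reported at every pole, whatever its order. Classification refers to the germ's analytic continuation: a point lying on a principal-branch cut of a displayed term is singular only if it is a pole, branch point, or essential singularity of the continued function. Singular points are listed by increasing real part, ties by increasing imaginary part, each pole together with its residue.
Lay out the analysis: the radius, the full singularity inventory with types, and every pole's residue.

Radius of convergence at 0: 1.
At 1: a pole of order 1; residue 1787/54.
At 2: a logarithmic branch point.

Denominator factor (v - 1): pole of order 1 at 1, modulus 1.
Branch term (9/2)*log(1 - v/(2)): its argument vanishes at v = 2, a logarithmic branch point, modulus 2.
The radius of convergence is the smallest modulus among the singular points: 1.
The branch term is analytic at 1 and contributes nothing to the residue; only the rational part matters.
At the order-1 pole 1 set g(v) = (v - (1))*(rational part) = -v**2/6 + 34*v - 20/27.
Simple pole: residue = g(a) at a = 1, which is 1787/54.
List the singular points by increasing real part (a conjugate pair: the negative imaginary part first).


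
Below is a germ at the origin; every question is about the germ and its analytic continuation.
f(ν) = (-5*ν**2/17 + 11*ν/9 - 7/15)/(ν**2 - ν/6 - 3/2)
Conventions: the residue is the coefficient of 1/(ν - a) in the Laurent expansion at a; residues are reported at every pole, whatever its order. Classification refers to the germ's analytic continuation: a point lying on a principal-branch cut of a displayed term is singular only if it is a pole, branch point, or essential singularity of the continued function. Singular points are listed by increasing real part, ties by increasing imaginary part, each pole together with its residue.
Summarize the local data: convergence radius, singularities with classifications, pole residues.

Denominator factor (ν**2 - ν/6 - 3/2): discriminant 217/36, real irrational roots 1/12 + (1/12)*sqrt(217) and 1/12 - (1/12)*sqrt(217); poles of order 1, moduli 1/12 + (1/12)*sqrt(217) and -1/12 + (1/12)*sqrt(217).
The radius of convergence is the smallest modulus among the singular points: -1/12 + (1/12)*sqrt(217).
The factor ν**2 - ν/6 - 3/2 splits as (ν - a)(ν - a') with a = 1/12 - (1/12)*sqrt(217), a' = 1/12 + (1/12)*sqrt(217). At the order-1 pole a set g(ν) = (ν - a)*f(ν) = [-5*ν**2/17 + 11*ν/9 - 7/15] / (ν - a').
Simple pole: residue = g(a) at a = 1/12 - (1/12)*sqrt(217), which is 359/612 + (14873/664020)*sqrt(217).
The factor ν**2 - ν/6 - 3/2 splits as (ν - a)(ν - a') with a = 1/12 + (1/12)*sqrt(217), a' = 1/12 - (1/12)*sqrt(217). At the order-1 pole a set g(ν) = (ν - a)*f(ν) = [-5*ν**2/17 + 11*ν/9 - 7/15] / (ν - a').
Simple pole: residue = g(a) at a = 1/12 + (1/12)*sqrt(217), which is 359/612 - (14873/664020)*sqrt(217).
List the singular points by increasing real part (a conjugate pair: the negative imaginary part first).

Radius of convergence at 0: -1/12 + (1/12)*sqrt(217).
At 1/12 - (1/12)*sqrt(217): a pole of order 1; residue 359/612 + (14873/664020)*sqrt(217).
At 1/12 + (1/12)*sqrt(217): a pole of order 1; residue 359/612 - (14873/664020)*sqrt(217).


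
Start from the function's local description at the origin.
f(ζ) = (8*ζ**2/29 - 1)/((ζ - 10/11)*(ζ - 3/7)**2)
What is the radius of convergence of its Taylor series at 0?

The radius of convergence is 3/7.

Denominator factor (ζ - 10/11): pole of order 1 at 10/11, modulus 10/11.
Denominator factor (ζ - 3/7)^2: pole of order 2 at 3/7, modulus 3/7.
The radius of convergence is the smallest modulus among the singular points: 3/7.


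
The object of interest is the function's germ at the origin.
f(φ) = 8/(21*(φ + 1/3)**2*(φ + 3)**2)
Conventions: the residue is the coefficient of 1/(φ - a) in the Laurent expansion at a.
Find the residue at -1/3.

At the order-2 pole -1/3 set g(φ) = (φ - (-1/3))^2*f(φ) = 8/(21*(φ + 3)**2).
Order-2 pole: residue = g'(a); g'(-1/3) = -9/224, so the residue is -9/224.

The residue is -9/224.


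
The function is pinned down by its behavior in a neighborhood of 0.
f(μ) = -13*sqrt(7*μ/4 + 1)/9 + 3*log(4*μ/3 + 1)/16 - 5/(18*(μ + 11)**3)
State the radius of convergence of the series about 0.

The radius of convergence is 4/7.

Denominator factor (μ + 11)^3: pole of order 3 at -11, modulus 11.
Branch term (-13/9)*sqrt(1 - μ/(-4/7)): its argument vanishes at μ = -4/7, a square-root branch point, modulus 4/7.
Branch term (3/16)*log(1 - μ/(-3/4)): its argument vanishes at μ = -3/4, a logarithmic branch point, modulus 3/4.
The radius of convergence is the smallest modulus among the singular points: 4/7.
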